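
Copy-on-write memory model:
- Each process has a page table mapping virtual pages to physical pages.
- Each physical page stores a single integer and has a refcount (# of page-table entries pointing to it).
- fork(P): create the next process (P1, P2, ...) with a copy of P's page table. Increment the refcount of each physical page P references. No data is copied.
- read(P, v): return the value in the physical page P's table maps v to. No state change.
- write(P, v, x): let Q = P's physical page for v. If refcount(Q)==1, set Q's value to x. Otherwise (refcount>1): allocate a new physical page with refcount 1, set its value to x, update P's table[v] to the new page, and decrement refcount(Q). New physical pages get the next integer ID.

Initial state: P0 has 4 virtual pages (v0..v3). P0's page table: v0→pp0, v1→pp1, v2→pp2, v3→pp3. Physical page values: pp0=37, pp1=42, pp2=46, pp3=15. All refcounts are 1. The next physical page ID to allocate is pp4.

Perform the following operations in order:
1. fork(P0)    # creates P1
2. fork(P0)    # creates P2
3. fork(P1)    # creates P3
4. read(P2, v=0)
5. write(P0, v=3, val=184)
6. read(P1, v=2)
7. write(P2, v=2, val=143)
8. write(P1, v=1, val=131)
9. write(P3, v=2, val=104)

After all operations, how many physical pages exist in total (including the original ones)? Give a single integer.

Answer: 8

Derivation:
Op 1: fork(P0) -> P1. 4 ppages; refcounts: pp0:2 pp1:2 pp2:2 pp3:2
Op 2: fork(P0) -> P2. 4 ppages; refcounts: pp0:3 pp1:3 pp2:3 pp3:3
Op 3: fork(P1) -> P3. 4 ppages; refcounts: pp0:4 pp1:4 pp2:4 pp3:4
Op 4: read(P2, v0) -> 37. No state change.
Op 5: write(P0, v3, 184). refcount(pp3)=4>1 -> COPY to pp4. 5 ppages; refcounts: pp0:4 pp1:4 pp2:4 pp3:3 pp4:1
Op 6: read(P1, v2) -> 46. No state change.
Op 7: write(P2, v2, 143). refcount(pp2)=4>1 -> COPY to pp5. 6 ppages; refcounts: pp0:4 pp1:4 pp2:3 pp3:3 pp4:1 pp5:1
Op 8: write(P1, v1, 131). refcount(pp1)=4>1 -> COPY to pp6. 7 ppages; refcounts: pp0:4 pp1:3 pp2:3 pp3:3 pp4:1 pp5:1 pp6:1
Op 9: write(P3, v2, 104). refcount(pp2)=3>1 -> COPY to pp7. 8 ppages; refcounts: pp0:4 pp1:3 pp2:2 pp3:3 pp4:1 pp5:1 pp6:1 pp7:1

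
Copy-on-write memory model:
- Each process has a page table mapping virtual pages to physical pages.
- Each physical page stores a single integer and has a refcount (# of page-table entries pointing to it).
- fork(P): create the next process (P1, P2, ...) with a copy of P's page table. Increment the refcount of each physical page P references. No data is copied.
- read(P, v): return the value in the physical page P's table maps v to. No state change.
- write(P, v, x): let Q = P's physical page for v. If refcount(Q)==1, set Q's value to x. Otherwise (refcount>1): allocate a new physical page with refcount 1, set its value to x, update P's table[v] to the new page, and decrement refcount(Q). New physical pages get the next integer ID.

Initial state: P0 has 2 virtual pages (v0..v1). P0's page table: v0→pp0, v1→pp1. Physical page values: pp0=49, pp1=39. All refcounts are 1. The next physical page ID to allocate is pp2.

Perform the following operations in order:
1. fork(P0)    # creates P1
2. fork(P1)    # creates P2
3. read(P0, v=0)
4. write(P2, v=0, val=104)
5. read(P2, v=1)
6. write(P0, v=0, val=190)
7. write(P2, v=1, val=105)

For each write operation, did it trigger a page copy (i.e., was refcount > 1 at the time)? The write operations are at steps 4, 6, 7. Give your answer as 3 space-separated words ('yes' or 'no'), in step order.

Op 1: fork(P0) -> P1. 2 ppages; refcounts: pp0:2 pp1:2
Op 2: fork(P1) -> P2. 2 ppages; refcounts: pp0:3 pp1:3
Op 3: read(P0, v0) -> 49. No state change.
Op 4: write(P2, v0, 104). refcount(pp0)=3>1 -> COPY to pp2. 3 ppages; refcounts: pp0:2 pp1:3 pp2:1
Op 5: read(P2, v1) -> 39. No state change.
Op 6: write(P0, v0, 190). refcount(pp0)=2>1 -> COPY to pp3. 4 ppages; refcounts: pp0:1 pp1:3 pp2:1 pp3:1
Op 7: write(P2, v1, 105). refcount(pp1)=3>1 -> COPY to pp4. 5 ppages; refcounts: pp0:1 pp1:2 pp2:1 pp3:1 pp4:1

yes yes yes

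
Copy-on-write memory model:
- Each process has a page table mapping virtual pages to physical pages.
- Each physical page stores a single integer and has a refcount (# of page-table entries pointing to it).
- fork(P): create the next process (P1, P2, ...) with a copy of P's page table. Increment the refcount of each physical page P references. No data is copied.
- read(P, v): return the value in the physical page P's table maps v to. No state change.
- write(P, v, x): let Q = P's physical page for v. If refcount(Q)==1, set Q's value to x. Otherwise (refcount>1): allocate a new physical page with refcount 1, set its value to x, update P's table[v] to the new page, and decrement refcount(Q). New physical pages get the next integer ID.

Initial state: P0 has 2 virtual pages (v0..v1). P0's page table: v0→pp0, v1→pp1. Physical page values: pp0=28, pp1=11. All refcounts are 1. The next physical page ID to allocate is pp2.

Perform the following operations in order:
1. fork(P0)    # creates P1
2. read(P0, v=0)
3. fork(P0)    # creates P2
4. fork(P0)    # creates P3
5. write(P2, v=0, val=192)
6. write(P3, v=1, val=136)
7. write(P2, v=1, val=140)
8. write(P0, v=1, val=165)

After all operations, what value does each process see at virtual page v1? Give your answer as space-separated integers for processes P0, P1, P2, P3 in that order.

Op 1: fork(P0) -> P1. 2 ppages; refcounts: pp0:2 pp1:2
Op 2: read(P0, v0) -> 28. No state change.
Op 3: fork(P0) -> P2. 2 ppages; refcounts: pp0:3 pp1:3
Op 4: fork(P0) -> P3. 2 ppages; refcounts: pp0:4 pp1:4
Op 5: write(P2, v0, 192). refcount(pp0)=4>1 -> COPY to pp2. 3 ppages; refcounts: pp0:3 pp1:4 pp2:1
Op 6: write(P3, v1, 136). refcount(pp1)=4>1 -> COPY to pp3. 4 ppages; refcounts: pp0:3 pp1:3 pp2:1 pp3:1
Op 7: write(P2, v1, 140). refcount(pp1)=3>1 -> COPY to pp4. 5 ppages; refcounts: pp0:3 pp1:2 pp2:1 pp3:1 pp4:1
Op 8: write(P0, v1, 165). refcount(pp1)=2>1 -> COPY to pp5. 6 ppages; refcounts: pp0:3 pp1:1 pp2:1 pp3:1 pp4:1 pp5:1
P0: v1 -> pp5 = 165
P1: v1 -> pp1 = 11
P2: v1 -> pp4 = 140
P3: v1 -> pp3 = 136

Answer: 165 11 140 136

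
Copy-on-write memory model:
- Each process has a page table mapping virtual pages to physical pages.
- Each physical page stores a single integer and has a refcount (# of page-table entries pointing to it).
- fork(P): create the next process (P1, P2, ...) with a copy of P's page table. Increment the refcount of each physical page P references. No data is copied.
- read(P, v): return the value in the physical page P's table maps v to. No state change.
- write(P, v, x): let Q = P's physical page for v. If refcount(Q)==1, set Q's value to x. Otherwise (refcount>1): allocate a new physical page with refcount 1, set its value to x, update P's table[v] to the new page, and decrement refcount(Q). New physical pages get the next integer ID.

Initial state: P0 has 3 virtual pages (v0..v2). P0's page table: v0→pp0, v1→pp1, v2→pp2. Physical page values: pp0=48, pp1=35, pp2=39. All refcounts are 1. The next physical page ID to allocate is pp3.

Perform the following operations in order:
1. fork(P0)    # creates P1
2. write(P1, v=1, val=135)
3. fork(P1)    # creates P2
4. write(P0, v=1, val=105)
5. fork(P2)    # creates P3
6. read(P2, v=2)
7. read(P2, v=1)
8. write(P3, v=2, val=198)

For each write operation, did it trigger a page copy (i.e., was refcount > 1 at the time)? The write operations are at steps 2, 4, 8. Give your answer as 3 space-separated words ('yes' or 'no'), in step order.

Op 1: fork(P0) -> P1. 3 ppages; refcounts: pp0:2 pp1:2 pp2:2
Op 2: write(P1, v1, 135). refcount(pp1)=2>1 -> COPY to pp3. 4 ppages; refcounts: pp0:2 pp1:1 pp2:2 pp3:1
Op 3: fork(P1) -> P2. 4 ppages; refcounts: pp0:3 pp1:1 pp2:3 pp3:2
Op 4: write(P0, v1, 105). refcount(pp1)=1 -> write in place. 4 ppages; refcounts: pp0:3 pp1:1 pp2:3 pp3:2
Op 5: fork(P2) -> P3. 4 ppages; refcounts: pp0:4 pp1:1 pp2:4 pp3:3
Op 6: read(P2, v2) -> 39. No state change.
Op 7: read(P2, v1) -> 135. No state change.
Op 8: write(P3, v2, 198). refcount(pp2)=4>1 -> COPY to pp4. 5 ppages; refcounts: pp0:4 pp1:1 pp2:3 pp3:3 pp4:1

yes no yes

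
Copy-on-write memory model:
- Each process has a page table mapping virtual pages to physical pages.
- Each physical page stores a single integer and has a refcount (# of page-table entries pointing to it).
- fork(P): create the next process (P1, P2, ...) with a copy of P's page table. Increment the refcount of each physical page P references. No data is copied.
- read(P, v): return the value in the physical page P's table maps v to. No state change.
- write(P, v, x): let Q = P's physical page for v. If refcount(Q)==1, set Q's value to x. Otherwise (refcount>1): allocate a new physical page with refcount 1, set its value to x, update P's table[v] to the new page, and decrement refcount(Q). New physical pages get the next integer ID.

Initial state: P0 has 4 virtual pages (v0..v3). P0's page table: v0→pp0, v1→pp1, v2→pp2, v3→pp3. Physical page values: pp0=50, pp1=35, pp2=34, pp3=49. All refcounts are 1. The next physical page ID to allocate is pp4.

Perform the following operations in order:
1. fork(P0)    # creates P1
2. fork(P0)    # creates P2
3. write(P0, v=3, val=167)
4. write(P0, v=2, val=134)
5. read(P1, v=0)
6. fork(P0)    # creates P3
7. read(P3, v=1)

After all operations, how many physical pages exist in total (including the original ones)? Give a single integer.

Answer: 6

Derivation:
Op 1: fork(P0) -> P1. 4 ppages; refcounts: pp0:2 pp1:2 pp2:2 pp3:2
Op 2: fork(P0) -> P2. 4 ppages; refcounts: pp0:3 pp1:3 pp2:3 pp3:3
Op 3: write(P0, v3, 167). refcount(pp3)=3>1 -> COPY to pp4. 5 ppages; refcounts: pp0:3 pp1:3 pp2:3 pp3:2 pp4:1
Op 4: write(P0, v2, 134). refcount(pp2)=3>1 -> COPY to pp5. 6 ppages; refcounts: pp0:3 pp1:3 pp2:2 pp3:2 pp4:1 pp5:1
Op 5: read(P1, v0) -> 50. No state change.
Op 6: fork(P0) -> P3. 6 ppages; refcounts: pp0:4 pp1:4 pp2:2 pp3:2 pp4:2 pp5:2
Op 7: read(P3, v1) -> 35. No state change.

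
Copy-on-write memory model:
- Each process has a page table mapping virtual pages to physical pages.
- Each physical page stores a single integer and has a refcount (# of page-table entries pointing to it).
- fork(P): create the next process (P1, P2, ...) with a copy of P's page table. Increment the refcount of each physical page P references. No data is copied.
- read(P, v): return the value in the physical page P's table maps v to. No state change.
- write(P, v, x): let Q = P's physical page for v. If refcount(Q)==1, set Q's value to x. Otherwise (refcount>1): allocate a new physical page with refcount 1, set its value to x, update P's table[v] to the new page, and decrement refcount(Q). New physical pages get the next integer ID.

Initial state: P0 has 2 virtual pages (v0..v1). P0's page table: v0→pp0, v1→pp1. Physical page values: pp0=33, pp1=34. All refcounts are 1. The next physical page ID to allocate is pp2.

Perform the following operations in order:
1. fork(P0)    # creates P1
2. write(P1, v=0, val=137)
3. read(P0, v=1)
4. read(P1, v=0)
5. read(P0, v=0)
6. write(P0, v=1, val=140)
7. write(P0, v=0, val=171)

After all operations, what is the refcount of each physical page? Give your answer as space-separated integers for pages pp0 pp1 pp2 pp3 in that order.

Answer: 1 1 1 1

Derivation:
Op 1: fork(P0) -> P1. 2 ppages; refcounts: pp0:2 pp1:2
Op 2: write(P1, v0, 137). refcount(pp0)=2>1 -> COPY to pp2. 3 ppages; refcounts: pp0:1 pp1:2 pp2:1
Op 3: read(P0, v1) -> 34. No state change.
Op 4: read(P1, v0) -> 137. No state change.
Op 5: read(P0, v0) -> 33. No state change.
Op 6: write(P0, v1, 140). refcount(pp1)=2>1 -> COPY to pp3. 4 ppages; refcounts: pp0:1 pp1:1 pp2:1 pp3:1
Op 7: write(P0, v0, 171). refcount(pp0)=1 -> write in place. 4 ppages; refcounts: pp0:1 pp1:1 pp2:1 pp3:1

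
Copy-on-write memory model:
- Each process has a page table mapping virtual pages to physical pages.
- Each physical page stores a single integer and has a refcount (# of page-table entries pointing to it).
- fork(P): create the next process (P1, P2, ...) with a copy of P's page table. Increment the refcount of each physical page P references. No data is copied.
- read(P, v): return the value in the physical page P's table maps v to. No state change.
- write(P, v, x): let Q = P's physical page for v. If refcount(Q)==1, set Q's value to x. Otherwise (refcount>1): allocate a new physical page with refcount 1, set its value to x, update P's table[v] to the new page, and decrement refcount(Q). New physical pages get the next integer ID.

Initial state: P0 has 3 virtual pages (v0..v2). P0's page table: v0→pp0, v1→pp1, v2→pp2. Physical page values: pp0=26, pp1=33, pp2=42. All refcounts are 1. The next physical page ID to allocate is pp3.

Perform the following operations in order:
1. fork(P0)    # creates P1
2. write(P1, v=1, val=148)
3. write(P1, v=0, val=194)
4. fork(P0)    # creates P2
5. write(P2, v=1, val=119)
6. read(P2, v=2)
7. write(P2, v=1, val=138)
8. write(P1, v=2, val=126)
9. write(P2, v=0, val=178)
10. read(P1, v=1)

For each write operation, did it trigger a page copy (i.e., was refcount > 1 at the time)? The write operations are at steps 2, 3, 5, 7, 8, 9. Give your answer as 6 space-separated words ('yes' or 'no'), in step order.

Op 1: fork(P0) -> P1. 3 ppages; refcounts: pp0:2 pp1:2 pp2:2
Op 2: write(P1, v1, 148). refcount(pp1)=2>1 -> COPY to pp3. 4 ppages; refcounts: pp0:2 pp1:1 pp2:2 pp3:1
Op 3: write(P1, v0, 194). refcount(pp0)=2>1 -> COPY to pp4. 5 ppages; refcounts: pp0:1 pp1:1 pp2:2 pp3:1 pp4:1
Op 4: fork(P0) -> P2. 5 ppages; refcounts: pp0:2 pp1:2 pp2:3 pp3:1 pp4:1
Op 5: write(P2, v1, 119). refcount(pp1)=2>1 -> COPY to pp5. 6 ppages; refcounts: pp0:2 pp1:1 pp2:3 pp3:1 pp4:1 pp5:1
Op 6: read(P2, v2) -> 42. No state change.
Op 7: write(P2, v1, 138). refcount(pp5)=1 -> write in place. 6 ppages; refcounts: pp0:2 pp1:1 pp2:3 pp3:1 pp4:1 pp5:1
Op 8: write(P1, v2, 126). refcount(pp2)=3>1 -> COPY to pp6. 7 ppages; refcounts: pp0:2 pp1:1 pp2:2 pp3:1 pp4:1 pp5:1 pp6:1
Op 9: write(P2, v0, 178). refcount(pp0)=2>1 -> COPY to pp7. 8 ppages; refcounts: pp0:1 pp1:1 pp2:2 pp3:1 pp4:1 pp5:1 pp6:1 pp7:1
Op 10: read(P1, v1) -> 148. No state change.

yes yes yes no yes yes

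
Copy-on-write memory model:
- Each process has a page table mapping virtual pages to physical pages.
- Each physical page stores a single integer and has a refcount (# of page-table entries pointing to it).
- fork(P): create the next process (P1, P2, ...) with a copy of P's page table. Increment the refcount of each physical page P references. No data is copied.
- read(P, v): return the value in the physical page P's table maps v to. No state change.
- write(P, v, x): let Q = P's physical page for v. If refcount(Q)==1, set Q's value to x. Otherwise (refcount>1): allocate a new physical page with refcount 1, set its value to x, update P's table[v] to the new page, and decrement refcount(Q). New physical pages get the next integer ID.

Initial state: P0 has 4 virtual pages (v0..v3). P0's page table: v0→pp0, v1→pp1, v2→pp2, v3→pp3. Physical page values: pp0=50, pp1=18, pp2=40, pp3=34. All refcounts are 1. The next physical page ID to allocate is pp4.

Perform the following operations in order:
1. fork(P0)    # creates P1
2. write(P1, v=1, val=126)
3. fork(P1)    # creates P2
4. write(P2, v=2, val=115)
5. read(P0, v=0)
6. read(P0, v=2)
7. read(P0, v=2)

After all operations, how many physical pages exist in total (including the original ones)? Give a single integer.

Answer: 6

Derivation:
Op 1: fork(P0) -> P1. 4 ppages; refcounts: pp0:2 pp1:2 pp2:2 pp3:2
Op 2: write(P1, v1, 126). refcount(pp1)=2>1 -> COPY to pp4. 5 ppages; refcounts: pp0:2 pp1:1 pp2:2 pp3:2 pp4:1
Op 3: fork(P1) -> P2. 5 ppages; refcounts: pp0:3 pp1:1 pp2:3 pp3:3 pp4:2
Op 4: write(P2, v2, 115). refcount(pp2)=3>1 -> COPY to pp5. 6 ppages; refcounts: pp0:3 pp1:1 pp2:2 pp3:3 pp4:2 pp5:1
Op 5: read(P0, v0) -> 50. No state change.
Op 6: read(P0, v2) -> 40. No state change.
Op 7: read(P0, v2) -> 40. No state change.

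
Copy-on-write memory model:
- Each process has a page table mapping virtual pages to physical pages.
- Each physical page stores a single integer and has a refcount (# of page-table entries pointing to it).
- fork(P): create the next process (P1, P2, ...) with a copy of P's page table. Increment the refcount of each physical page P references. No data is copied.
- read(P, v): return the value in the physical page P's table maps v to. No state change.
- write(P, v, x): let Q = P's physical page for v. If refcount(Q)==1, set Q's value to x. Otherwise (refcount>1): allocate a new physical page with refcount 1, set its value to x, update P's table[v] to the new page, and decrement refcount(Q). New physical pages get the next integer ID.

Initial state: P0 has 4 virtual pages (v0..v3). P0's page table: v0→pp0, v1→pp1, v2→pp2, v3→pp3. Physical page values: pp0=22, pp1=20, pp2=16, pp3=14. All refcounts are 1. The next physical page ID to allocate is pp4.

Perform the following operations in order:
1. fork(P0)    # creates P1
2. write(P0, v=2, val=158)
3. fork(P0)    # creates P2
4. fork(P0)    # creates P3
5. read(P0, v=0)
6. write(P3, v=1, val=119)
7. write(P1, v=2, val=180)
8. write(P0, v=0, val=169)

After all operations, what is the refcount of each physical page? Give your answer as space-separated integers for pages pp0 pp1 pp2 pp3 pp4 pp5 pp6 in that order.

Answer: 3 3 1 4 3 1 1

Derivation:
Op 1: fork(P0) -> P1. 4 ppages; refcounts: pp0:2 pp1:2 pp2:2 pp3:2
Op 2: write(P0, v2, 158). refcount(pp2)=2>1 -> COPY to pp4. 5 ppages; refcounts: pp0:2 pp1:2 pp2:1 pp3:2 pp4:1
Op 3: fork(P0) -> P2. 5 ppages; refcounts: pp0:3 pp1:3 pp2:1 pp3:3 pp4:2
Op 4: fork(P0) -> P3. 5 ppages; refcounts: pp0:4 pp1:4 pp2:1 pp3:4 pp4:3
Op 5: read(P0, v0) -> 22. No state change.
Op 6: write(P3, v1, 119). refcount(pp1)=4>1 -> COPY to pp5. 6 ppages; refcounts: pp0:4 pp1:3 pp2:1 pp3:4 pp4:3 pp5:1
Op 7: write(P1, v2, 180). refcount(pp2)=1 -> write in place. 6 ppages; refcounts: pp0:4 pp1:3 pp2:1 pp3:4 pp4:3 pp5:1
Op 8: write(P0, v0, 169). refcount(pp0)=4>1 -> COPY to pp6. 7 ppages; refcounts: pp0:3 pp1:3 pp2:1 pp3:4 pp4:3 pp5:1 pp6:1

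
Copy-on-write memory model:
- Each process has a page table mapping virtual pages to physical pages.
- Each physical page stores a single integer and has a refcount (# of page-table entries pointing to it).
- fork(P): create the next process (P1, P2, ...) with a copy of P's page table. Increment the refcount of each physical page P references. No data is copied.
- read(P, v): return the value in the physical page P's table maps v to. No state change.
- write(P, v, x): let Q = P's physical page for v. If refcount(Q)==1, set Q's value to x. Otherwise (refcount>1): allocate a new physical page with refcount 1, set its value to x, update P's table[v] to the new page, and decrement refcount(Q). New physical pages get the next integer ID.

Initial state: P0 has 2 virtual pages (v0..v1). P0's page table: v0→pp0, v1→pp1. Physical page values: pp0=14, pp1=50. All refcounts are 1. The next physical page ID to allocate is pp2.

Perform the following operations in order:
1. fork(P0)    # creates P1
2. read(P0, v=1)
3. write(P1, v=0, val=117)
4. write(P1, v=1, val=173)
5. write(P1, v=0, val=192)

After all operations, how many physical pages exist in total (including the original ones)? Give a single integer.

Op 1: fork(P0) -> P1. 2 ppages; refcounts: pp0:2 pp1:2
Op 2: read(P0, v1) -> 50. No state change.
Op 3: write(P1, v0, 117). refcount(pp0)=2>1 -> COPY to pp2. 3 ppages; refcounts: pp0:1 pp1:2 pp2:1
Op 4: write(P1, v1, 173). refcount(pp1)=2>1 -> COPY to pp3. 4 ppages; refcounts: pp0:1 pp1:1 pp2:1 pp3:1
Op 5: write(P1, v0, 192). refcount(pp2)=1 -> write in place. 4 ppages; refcounts: pp0:1 pp1:1 pp2:1 pp3:1

Answer: 4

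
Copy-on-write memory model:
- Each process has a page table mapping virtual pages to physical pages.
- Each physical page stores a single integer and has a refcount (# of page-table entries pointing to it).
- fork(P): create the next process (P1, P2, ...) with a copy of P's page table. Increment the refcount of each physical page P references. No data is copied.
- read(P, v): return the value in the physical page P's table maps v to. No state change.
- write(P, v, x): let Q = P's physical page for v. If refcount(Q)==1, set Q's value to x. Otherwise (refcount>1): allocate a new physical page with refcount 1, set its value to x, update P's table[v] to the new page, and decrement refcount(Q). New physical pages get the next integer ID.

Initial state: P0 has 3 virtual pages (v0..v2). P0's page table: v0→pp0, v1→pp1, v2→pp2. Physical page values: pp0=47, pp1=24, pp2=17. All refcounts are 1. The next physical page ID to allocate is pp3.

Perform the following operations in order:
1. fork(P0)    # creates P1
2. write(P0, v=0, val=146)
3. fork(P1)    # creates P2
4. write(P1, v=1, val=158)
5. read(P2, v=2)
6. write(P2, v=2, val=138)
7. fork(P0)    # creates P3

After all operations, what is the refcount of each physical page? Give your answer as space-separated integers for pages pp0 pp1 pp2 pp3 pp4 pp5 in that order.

Answer: 2 3 3 2 1 1

Derivation:
Op 1: fork(P0) -> P1. 3 ppages; refcounts: pp0:2 pp1:2 pp2:2
Op 2: write(P0, v0, 146). refcount(pp0)=2>1 -> COPY to pp3. 4 ppages; refcounts: pp0:1 pp1:2 pp2:2 pp3:1
Op 3: fork(P1) -> P2. 4 ppages; refcounts: pp0:2 pp1:3 pp2:3 pp3:1
Op 4: write(P1, v1, 158). refcount(pp1)=3>1 -> COPY to pp4. 5 ppages; refcounts: pp0:2 pp1:2 pp2:3 pp3:1 pp4:1
Op 5: read(P2, v2) -> 17. No state change.
Op 6: write(P2, v2, 138). refcount(pp2)=3>1 -> COPY to pp5. 6 ppages; refcounts: pp0:2 pp1:2 pp2:2 pp3:1 pp4:1 pp5:1
Op 7: fork(P0) -> P3. 6 ppages; refcounts: pp0:2 pp1:3 pp2:3 pp3:2 pp4:1 pp5:1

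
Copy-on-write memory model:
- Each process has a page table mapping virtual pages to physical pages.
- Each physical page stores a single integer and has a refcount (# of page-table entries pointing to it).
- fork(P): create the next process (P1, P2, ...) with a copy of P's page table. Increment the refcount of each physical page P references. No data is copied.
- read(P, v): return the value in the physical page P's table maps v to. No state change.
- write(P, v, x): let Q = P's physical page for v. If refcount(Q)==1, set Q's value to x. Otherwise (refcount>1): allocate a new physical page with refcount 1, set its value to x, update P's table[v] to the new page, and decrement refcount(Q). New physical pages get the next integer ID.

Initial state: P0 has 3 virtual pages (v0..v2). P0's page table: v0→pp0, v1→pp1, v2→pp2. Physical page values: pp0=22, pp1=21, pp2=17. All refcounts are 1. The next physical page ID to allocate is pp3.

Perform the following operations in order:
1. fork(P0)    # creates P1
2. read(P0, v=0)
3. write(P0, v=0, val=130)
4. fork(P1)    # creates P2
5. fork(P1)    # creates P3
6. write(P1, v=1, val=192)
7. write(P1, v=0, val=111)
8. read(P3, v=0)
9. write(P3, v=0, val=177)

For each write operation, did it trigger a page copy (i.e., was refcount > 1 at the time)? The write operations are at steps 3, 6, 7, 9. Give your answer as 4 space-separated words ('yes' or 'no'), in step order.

Op 1: fork(P0) -> P1. 3 ppages; refcounts: pp0:2 pp1:2 pp2:2
Op 2: read(P0, v0) -> 22. No state change.
Op 3: write(P0, v0, 130). refcount(pp0)=2>1 -> COPY to pp3. 4 ppages; refcounts: pp0:1 pp1:2 pp2:2 pp3:1
Op 4: fork(P1) -> P2. 4 ppages; refcounts: pp0:2 pp1:3 pp2:3 pp3:1
Op 5: fork(P1) -> P3. 4 ppages; refcounts: pp0:3 pp1:4 pp2:4 pp3:1
Op 6: write(P1, v1, 192). refcount(pp1)=4>1 -> COPY to pp4. 5 ppages; refcounts: pp0:3 pp1:3 pp2:4 pp3:1 pp4:1
Op 7: write(P1, v0, 111). refcount(pp0)=3>1 -> COPY to pp5. 6 ppages; refcounts: pp0:2 pp1:3 pp2:4 pp3:1 pp4:1 pp5:1
Op 8: read(P3, v0) -> 22. No state change.
Op 9: write(P3, v0, 177). refcount(pp0)=2>1 -> COPY to pp6. 7 ppages; refcounts: pp0:1 pp1:3 pp2:4 pp3:1 pp4:1 pp5:1 pp6:1

yes yes yes yes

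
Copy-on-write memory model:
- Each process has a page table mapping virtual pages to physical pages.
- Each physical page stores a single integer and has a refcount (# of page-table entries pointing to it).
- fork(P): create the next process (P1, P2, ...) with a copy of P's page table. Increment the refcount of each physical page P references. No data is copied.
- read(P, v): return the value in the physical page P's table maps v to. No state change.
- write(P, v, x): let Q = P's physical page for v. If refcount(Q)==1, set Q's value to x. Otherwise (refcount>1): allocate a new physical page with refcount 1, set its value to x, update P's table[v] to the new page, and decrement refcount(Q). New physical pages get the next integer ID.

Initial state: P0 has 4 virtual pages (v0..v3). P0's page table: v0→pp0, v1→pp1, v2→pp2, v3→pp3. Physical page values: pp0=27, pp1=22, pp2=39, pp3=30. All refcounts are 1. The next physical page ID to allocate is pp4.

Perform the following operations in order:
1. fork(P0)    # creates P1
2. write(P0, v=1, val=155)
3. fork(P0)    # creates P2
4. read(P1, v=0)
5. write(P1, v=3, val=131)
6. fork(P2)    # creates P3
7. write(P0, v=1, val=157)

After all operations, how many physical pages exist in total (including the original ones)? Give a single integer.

Answer: 7

Derivation:
Op 1: fork(P0) -> P1. 4 ppages; refcounts: pp0:2 pp1:2 pp2:2 pp3:2
Op 2: write(P0, v1, 155). refcount(pp1)=2>1 -> COPY to pp4. 5 ppages; refcounts: pp0:2 pp1:1 pp2:2 pp3:2 pp4:1
Op 3: fork(P0) -> P2. 5 ppages; refcounts: pp0:3 pp1:1 pp2:3 pp3:3 pp4:2
Op 4: read(P1, v0) -> 27. No state change.
Op 5: write(P1, v3, 131). refcount(pp3)=3>1 -> COPY to pp5. 6 ppages; refcounts: pp0:3 pp1:1 pp2:3 pp3:2 pp4:2 pp5:1
Op 6: fork(P2) -> P3. 6 ppages; refcounts: pp0:4 pp1:1 pp2:4 pp3:3 pp4:3 pp5:1
Op 7: write(P0, v1, 157). refcount(pp4)=3>1 -> COPY to pp6. 7 ppages; refcounts: pp0:4 pp1:1 pp2:4 pp3:3 pp4:2 pp5:1 pp6:1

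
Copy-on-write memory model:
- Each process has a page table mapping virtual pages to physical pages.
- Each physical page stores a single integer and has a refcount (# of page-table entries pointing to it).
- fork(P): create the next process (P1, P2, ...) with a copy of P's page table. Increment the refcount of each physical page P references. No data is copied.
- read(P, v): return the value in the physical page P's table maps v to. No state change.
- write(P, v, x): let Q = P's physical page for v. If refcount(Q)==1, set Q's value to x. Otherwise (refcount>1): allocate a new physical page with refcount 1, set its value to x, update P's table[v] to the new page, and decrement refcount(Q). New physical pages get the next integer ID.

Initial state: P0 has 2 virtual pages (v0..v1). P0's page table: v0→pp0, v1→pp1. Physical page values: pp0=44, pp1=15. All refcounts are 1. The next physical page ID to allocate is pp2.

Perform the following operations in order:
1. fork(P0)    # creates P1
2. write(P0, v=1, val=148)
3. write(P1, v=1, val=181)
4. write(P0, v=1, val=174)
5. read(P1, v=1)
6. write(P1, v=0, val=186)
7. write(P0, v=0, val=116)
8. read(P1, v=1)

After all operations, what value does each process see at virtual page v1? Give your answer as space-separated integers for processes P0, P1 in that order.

Op 1: fork(P0) -> P1. 2 ppages; refcounts: pp0:2 pp1:2
Op 2: write(P0, v1, 148). refcount(pp1)=2>1 -> COPY to pp2. 3 ppages; refcounts: pp0:2 pp1:1 pp2:1
Op 3: write(P1, v1, 181). refcount(pp1)=1 -> write in place. 3 ppages; refcounts: pp0:2 pp1:1 pp2:1
Op 4: write(P0, v1, 174). refcount(pp2)=1 -> write in place. 3 ppages; refcounts: pp0:2 pp1:1 pp2:1
Op 5: read(P1, v1) -> 181. No state change.
Op 6: write(P1, v0, 186). refcount(pp0)=2>1 -> COPY to pp3. 4 ppages; refcounts: pp0:1 pp1:1 pp2:1 pp3:1
Op 7: write(P0, v0, 116). refcount(pp0)=1 -> write in place. 4 ppages; refcounts: pp0:1 pp1:1 pp2:1 pp3:1
Op 8: read(P1, v1) -> 181. No state change.
P0: v1 -> pp2 = 174
P1: v1 -> pp1 = 181

Answer: 174 181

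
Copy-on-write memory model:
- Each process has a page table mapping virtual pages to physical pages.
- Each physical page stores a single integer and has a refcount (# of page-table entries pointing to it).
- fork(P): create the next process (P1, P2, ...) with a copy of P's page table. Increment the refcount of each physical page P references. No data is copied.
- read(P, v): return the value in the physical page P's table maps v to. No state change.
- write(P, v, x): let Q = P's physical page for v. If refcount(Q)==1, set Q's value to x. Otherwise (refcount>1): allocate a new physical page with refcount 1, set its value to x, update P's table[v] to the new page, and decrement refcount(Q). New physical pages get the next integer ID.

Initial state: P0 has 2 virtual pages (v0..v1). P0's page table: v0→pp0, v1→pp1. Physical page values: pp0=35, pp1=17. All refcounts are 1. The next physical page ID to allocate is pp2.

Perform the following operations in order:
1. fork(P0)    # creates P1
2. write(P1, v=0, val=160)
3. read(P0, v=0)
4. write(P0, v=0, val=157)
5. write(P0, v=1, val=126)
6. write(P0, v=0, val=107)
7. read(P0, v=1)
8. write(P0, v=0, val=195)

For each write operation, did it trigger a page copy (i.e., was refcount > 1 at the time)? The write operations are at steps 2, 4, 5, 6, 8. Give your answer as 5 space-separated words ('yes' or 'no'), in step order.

Op 1: fork(P0) -> P1. 2 ppages; refcounts: pp0:2 pp1:2
Op 2: write(P1, v0, 160). refcount(pp0)=2>1 -> COPY to pp2. 3 ppages; refcounts: pp0:1 pp1:2 pp2:1
Op 3: read(P0, v0) -> 35. No state change.
Op 4: write(P0, v0, 157). refcount(pp0)=1 -> write in place. 3 ppages; refcounts: pp0:1 pp1:2 pp2:1
Op 5: write(P0, v1, 126). refcount(pp1)=2>1 -> COPY to pp3. 4 ppages; refcounts: pp0:1 pp1:1 pp2:1 pp3:1
Op 6: write(P0, v0, 107). refcount(pp0)=1 -> write in place. 4 ppages; refcounts: pp0:1 pp1:1 pp2:1 pp3:1
Op 7: read(P0, v1) -> 126. No state change.
Op 8: write(P0, v0, 195). refcount(pp0)=1 -> write in place. 4 ppages; refcounts: pp0:1 pp1:1 pp2:1 pp3:1

yes no yes no no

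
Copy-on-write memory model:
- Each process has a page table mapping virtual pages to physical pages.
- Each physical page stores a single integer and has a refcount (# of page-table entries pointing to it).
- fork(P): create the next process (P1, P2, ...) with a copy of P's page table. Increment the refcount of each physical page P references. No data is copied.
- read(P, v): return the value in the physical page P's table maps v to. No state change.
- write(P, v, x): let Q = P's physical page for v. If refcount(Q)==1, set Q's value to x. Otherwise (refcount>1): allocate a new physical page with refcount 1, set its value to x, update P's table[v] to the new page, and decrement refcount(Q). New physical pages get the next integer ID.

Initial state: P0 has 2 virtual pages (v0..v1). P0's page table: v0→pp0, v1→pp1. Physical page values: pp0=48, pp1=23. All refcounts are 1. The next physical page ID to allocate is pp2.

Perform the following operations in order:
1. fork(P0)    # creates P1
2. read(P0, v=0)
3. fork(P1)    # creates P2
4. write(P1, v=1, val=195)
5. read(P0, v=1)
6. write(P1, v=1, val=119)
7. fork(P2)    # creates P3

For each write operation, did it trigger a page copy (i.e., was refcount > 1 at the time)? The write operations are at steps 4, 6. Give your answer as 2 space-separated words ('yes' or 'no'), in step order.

Op 1: fork(P0) -> P1. 2 ppages; refcounts: pp0:2 pp1:2
Op 2: read(P0, v0) -> 48. No state change.
Op 3: fork(P1) -> P2. 2 ppages; refcounts: pp0:3 pp1:3
Op 4: write(P1, v1, 195). refcount(pp1)=3>1 -> COPY to pp2. 3 ppages; refcounts: pp0:3 pp1:2 pp2:1
Op 5: read(P0, v1) -> 23. No state change.
Op 6: write(P1, v1, 119). refcount(pp2)=1 -> write in place. 3 ppages; refcounts: pp0:3 pp1:2 pp2:1
Op 7: fork(P2) -> P3. 3 ppages; refcounts: pp0:4 pp1:3 pp2:1

yes no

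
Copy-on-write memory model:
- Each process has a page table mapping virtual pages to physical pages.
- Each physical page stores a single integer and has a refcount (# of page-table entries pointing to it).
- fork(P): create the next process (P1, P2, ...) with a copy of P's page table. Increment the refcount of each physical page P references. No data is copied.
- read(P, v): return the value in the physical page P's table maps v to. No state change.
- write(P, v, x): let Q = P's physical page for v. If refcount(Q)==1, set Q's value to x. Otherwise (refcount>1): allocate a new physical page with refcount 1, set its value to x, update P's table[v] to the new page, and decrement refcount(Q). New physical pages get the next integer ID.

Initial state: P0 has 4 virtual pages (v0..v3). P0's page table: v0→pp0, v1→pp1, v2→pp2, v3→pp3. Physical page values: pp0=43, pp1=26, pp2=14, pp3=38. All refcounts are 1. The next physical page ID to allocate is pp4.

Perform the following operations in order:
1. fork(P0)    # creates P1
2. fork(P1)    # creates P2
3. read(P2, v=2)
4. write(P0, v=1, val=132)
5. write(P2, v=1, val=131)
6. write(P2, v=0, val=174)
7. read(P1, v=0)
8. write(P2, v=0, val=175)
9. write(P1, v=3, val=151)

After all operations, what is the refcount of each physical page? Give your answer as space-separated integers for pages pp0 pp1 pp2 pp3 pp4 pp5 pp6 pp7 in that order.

Op 1: fork(P0) -> P1. 4 ppages; refcounts: pp0:2 pp1:2 pp2:2 pp3:2
Op 2: fork(P1) -> P2. 4 ppages; refcounts: pp0:3 pp1:3 pp2:3 pp3:3
Op 3: read(P2, v2) -> 14. No state change.
Op 4: write(P0, v1, 132). refcount(pp1)=3>1 -> COPY to pp4. 5 ppages; refcounts: pp0:3 pp1:2 pp2:3 pp3:3 pp4:1
Op 5: write(P2, v1, 131). refcount(pp1)=2>1 -> COPY to pp5. 6 ppages; refcounts: pp0:3 pp1:1 pp2:3 pp3:3 pp4:1 pp5:1
Op 6: write(P2, v0, 174). refcount(pp0)=3>1 -> COPY to pp6. 7 ppages; refcounts: pp0:2 pp1:1 pp2:3 pp3:3 pp4:1 pp5:1 pp6:1
Op 7: read(P1, v0) -> 43. No state change.
Op 8: write(P2, v0, 175). refcount(pp6)=1 -> write in place. 7 ppages; refcounts: pp0:2 pp1:1 pp2:3 pp3:3 pp4:1 pp5:1 pp6:1
Op 9: write(P1, v3, 151). refcount(pp3)=3>1 -> COPY to pp7. 8 ppages; refcounts: pp0:2 pp1:1 pp2:3 pp3:2 pp4:1 pp5:1 pp6:1 pp7:1

Answer: 2 1 3 2 1 1 1 1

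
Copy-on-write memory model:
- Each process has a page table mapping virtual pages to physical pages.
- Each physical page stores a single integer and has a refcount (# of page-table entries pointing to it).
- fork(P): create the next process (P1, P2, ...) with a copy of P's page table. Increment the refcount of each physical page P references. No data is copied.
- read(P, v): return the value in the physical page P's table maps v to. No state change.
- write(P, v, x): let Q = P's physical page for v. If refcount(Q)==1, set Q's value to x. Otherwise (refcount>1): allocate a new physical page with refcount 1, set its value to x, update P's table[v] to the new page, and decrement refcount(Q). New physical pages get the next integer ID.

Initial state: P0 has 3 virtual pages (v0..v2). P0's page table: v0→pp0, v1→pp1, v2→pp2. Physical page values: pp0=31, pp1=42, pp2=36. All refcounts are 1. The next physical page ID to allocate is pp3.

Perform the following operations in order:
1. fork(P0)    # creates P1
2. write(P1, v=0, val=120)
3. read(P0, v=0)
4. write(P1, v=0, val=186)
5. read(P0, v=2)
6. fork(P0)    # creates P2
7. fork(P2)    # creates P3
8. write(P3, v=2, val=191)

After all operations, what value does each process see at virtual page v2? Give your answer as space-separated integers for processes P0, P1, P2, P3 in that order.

Op 1: fork(P0) -> P1. 3 ppages; refcounts: pp0:2 pp1:2 pp2:2
Op 2: write(P1, v0, 120). refcount(pp0)=2>1 -> COPY to pp3. 4 ppages; refcounts: pp0:1 pp1:2 pp2:2 pp3:1
Op 3: read(P0, v0) -> 31. No state change.
Op 4: write(P1, v0, 186). refcount(pp3)=1 -> write in place. 4 ppages; refcounts: pp0:1 pp1:2 pp2:2 pp3:1
Op 5: read(P0, v2) -> 36. No state change.
Op 6: fork(P0) -> P2. 4 ppages; refcounts: pp0:2 pp1:3 pp2:3 pp3:1
Op 7: fork(P2) -> P3. 4 ppages; refcounts: pp0:3 pp1:4 pp2:4 pp3:1
Op 8: write(P3, v2, 191). refcount(pp2)=4>1 -> COPY to pp4. 5 ppages; refcounts: pp0:3 pp1:4 pp2:3 pp3:1 pp4:1
P0: v2 -> pp2 = 36
P1: v2 -> pp2 = 36
P2: v2 -> pp2 = 36
P3: v2 -> pp4 = 191

Answer: 36 36 36 191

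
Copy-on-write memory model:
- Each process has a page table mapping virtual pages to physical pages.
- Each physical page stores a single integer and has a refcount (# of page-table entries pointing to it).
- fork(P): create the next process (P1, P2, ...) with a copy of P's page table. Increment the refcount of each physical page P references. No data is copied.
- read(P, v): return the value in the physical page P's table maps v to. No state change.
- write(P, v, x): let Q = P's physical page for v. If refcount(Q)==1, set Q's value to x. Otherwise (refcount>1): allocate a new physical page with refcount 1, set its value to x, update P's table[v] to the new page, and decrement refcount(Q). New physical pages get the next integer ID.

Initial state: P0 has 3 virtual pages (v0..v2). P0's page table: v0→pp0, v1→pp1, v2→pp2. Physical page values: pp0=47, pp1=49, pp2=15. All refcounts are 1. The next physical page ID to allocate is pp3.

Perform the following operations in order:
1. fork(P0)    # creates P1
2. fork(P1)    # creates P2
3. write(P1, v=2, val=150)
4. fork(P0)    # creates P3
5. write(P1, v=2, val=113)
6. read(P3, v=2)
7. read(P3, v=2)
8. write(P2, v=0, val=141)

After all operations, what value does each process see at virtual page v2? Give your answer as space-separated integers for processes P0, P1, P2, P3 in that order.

Answer: 15 113 15 15

Derivation:
Op 1: fork(P0) -> P1. 3 ppages; refcounts: pp0:2 pp1:2 pp2:2
Op 2: fork(P1) -> P2. 3 ppages; refcounts: pp0:3 pp1:3 pp2:3
Op 3: write(P1, v2, 150). refcount(pp2)=3>1 -> COPY to pp3. 4 ppages; refcounts: pp0:3 pp1:3 pp2:2 pp3:1
Op 4: fork(P0) -> P3. 4 ppages; refcounts: pp0:4 pp1:4 pp2:3 pp3:1
Op 5: write(P1, v2, 113). refcount(pp3)=1 -> write in place. 4 ppages; refcounts: pp0:4 pp1:4 pp2:3 pp3:1
Op 6: read(P3, v2) -> 15. No state change.
Op 7: read(P3, v2) -> 15. No state change.
Op 8: write(P2, v0, 141). refcount(pp0)=4>1 -> COPY to pp4. 5 ppages; refcounts: pp0:3 pp1:4 pp2:3 pp3:1 pp4:1
P0: v2 -> pp2 = 15
P1: v2 -> pp3 = 113
P2: v2 -> pp2 = 15
P3: v2 -> pp2 = 15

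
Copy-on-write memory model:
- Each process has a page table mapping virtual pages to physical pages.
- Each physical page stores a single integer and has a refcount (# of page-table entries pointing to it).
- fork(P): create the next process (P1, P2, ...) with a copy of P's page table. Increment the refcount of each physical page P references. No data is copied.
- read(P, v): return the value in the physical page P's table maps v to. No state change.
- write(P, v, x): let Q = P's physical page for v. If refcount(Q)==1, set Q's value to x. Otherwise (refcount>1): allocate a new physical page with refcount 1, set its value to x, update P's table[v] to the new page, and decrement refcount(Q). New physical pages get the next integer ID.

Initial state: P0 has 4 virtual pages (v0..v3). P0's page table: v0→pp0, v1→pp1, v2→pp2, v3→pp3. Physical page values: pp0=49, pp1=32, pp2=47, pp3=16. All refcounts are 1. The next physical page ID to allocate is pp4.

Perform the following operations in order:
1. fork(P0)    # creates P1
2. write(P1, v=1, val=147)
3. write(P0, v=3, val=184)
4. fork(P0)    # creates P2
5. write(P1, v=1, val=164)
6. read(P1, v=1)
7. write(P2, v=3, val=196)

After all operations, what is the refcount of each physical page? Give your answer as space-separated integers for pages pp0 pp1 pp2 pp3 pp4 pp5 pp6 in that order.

Answer: 3 2 3 1 1 1 1

Derivation:
Op 1: fork(P0) -> P1. 4 ppages; refcounts: pp0:2 pp1:2 pp2:2 pp3:2
Op 2: write(P1, v1, 147). refcount(pp1)=2>1 -> COPY to pp4. 5 ppages; refcounts: pp0:2 pp1:1 pp2:2 pp3:2 pp4:1
Op 3: write(P0, v3, 184). refcount(pp3)=2>1 -> COPY to pp5. 6 ppages; refcounts: pp0:2 pp1:1 pp2:2 pp3:1 pp4:1 pp5:1
Op 4: fork(P0) -> P2. 6 ppages; refcounts: pp0:3 pp1:2 pp2:3 pp3:1 pp4:1 pp5:2
Op 5: write(P1, v1, 164). refcount(pp4)=1 -> write in place. 6 ppages; refcounts: pp0:3 pp1:2 pp2:3 pp3:1 pp4:1 pp5:2
Op 6: read(P1, v1) -> 164. No state change.
Op 7: write(P2, v3, 196). refcount(pp5)=2>1 -> COPY to pp6. 7 ppages; refcounts: pp0:3 pp1:2 pp2:3 pp3:1 pp4:1 pp5:1 pp6:1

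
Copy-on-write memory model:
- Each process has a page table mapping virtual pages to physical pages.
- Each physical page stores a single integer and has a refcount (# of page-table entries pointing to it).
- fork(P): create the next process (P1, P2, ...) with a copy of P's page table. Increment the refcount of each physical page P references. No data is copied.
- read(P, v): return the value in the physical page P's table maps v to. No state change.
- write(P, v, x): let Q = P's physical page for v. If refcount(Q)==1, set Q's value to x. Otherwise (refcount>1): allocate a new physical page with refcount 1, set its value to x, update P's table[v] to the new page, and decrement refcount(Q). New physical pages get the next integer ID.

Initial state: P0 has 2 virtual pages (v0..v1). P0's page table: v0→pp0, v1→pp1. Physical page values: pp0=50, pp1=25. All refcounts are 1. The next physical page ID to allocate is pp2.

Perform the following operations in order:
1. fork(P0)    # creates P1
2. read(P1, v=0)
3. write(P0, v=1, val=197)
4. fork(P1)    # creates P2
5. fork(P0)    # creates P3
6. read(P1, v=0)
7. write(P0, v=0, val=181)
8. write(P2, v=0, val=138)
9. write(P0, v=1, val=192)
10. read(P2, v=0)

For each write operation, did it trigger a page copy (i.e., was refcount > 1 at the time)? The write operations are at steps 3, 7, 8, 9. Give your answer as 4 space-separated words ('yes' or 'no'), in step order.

Op 1: fork(P0) -> P1. 2 ppages; refcounts: pp0:2 pp1:2
Op 2: read(P1, v0) -> 50. No state change.
Op 3: write(P0, v1, 197). refcount(pp1)=2>1 -> COPY to pp2. 3 ppages; refcounts: pp0:2 pp1:1 pp2:1
Op 4: fork(P1) -> P2. 3 ppages; refcounts: pp0:3 pp1:2 pp2:1
Op 5: fork(P0) -> P3. 3 ppages; refcounts: pp0:4 pp1:2 pp2:2
Op 6: read(P1, v0) -> 50. No state change.
Op 7: write(P0, v0, 181). refcount(pp0)=4>1 -> COPY to pp3. 4 ppages; refcounts: pp0:3 pp1:2 pp2:2 pp3:1
Op 8: write(P2, v0, 138). refcount(pp0)=3>1 -> COPY to pp4. 5 ppages; refcounts: pp0:2 pp1:2 pp2:2 pp3:1 pp4:1
Op 9: write(P0, v1, 192). refcount(pp2)=2>1 -> COPY to pp5. 6 ppages; refcounts: pp0:2 pp1:2 pp2:1 pp3:1 pp4:1 pp5:1
Op 10: read(P2, v0) -> 138. No state change.

yes yes yes yes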